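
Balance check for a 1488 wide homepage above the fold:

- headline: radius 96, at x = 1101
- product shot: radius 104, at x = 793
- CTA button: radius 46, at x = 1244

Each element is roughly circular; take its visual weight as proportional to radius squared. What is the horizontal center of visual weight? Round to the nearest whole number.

r² weights: headline 96² = 9216, product shot 104² = 10816, CTA button 46² = 2116. Total = 22148.
x-moment: 9216·1101 + 10816·793 + 2116·1244 = 21356208; centroid 21356208/22148 ≈ 964.25.

x ≈ 964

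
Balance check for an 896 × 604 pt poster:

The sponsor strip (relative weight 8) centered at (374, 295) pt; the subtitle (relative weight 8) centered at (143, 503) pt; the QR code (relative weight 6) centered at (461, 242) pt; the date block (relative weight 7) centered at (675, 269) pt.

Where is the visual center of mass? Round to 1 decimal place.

Σw = 8 + 8 + 6 + 7 = 29.
x-moment: 8·374 + 8·143 + 6·461 + 7·675 = 11627; centroid 11627/29 ≈ 400.93.
y-moment: 8·295 + 8·503 + 6·242 + 7·269 = 9719; centroid 9719/29 ≈ 335.14.

(400.9, 335.1)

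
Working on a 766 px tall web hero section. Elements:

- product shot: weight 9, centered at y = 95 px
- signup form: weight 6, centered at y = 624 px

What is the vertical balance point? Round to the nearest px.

Total weight = 9 + 6 = 15.
y: (9·95 + 6·624) / 15 = 4599 / 15 ≈ 306.60

y ≈ 307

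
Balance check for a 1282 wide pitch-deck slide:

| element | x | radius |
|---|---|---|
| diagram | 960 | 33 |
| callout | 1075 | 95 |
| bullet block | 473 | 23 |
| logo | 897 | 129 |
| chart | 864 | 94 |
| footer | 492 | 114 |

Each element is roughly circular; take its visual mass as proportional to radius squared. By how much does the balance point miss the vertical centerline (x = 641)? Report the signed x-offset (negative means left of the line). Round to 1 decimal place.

Weights ∝ r²: diagram 33² = 1089, callout 95² = 9025, bullet block 23² = 529, logo 129² = 16641, chart 94² = 8836, footer 114² = 12996; Σw = 49116.
x: (1089·960 + 9025·1075 + 529·473 + 16641·897 + 8836·864 + 12996·492) / 49116 = 39952845 / 49116 ≈ 813.44
Against x = 641, that's 813.44 − 641 = 172.44.

≈ 172.4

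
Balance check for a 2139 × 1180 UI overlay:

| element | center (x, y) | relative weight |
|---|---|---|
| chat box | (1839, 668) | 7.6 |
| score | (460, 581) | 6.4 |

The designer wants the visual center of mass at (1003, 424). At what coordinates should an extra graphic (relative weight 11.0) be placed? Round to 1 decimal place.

(741.3, 164.1)

New total weight: (7.6 + 6.4) + 11.0 = 25.0.
x: need Σw·x = 25.0·1003 = 25075.0. Existing = 7.6·1839 + 6.4·460 = 16920.4. Remainder 8154.6 / 11.0 ≈ 741.33.
y: need Σw·y = 25.0·424 = 10600.0. Existing = 7.6·668 + 6.4·581 = 8795.2. Remainder 1804.8 / 11.0 ≈ 164.07.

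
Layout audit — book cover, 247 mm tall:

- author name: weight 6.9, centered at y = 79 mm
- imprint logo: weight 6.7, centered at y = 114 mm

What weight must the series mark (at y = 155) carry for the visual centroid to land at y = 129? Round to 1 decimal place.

Existing Σw = 13.6 (6.9 + 6.7); existing moment 6.9·79 + 6.7·114 = 1308.9.
For the centroid to hit 129: (1308.9 + w·155) / (13.6 + w) = 129.
Rearranging, w·(155 − 129) = 129·13.6 − 1308.9 = 445.5, so w ≈ 445.5/26 = 17.13.

w ≈ 17.1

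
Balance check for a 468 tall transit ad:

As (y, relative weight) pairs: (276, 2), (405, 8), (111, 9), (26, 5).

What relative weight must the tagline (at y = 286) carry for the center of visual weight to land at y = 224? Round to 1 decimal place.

w ≈ 7.3

Existing Σw = 24 (2 + 8 + 9 + 5); existing moment 2·276 + 8·405 + 9·111 + 5·26 = 4921.
For the centroid to hit 224: (4921 + w·286) / (24 + w) = 224.
So w = (224·24 − 4921)/(286 − 224) = 455/62 ≈ 7.34.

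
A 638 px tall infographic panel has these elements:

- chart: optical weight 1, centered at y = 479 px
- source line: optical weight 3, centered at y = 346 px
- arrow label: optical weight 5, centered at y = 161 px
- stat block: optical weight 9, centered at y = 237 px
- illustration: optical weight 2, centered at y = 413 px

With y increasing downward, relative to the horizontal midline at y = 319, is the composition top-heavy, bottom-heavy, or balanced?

Weights sum to 1 + 3 + 5 + 9 + 2 = 20.
Σw·y = 1·479 + 3·346 + 5·161 + 9·237 + 2·413 = 5281, so ȳ = 5281/20 ≈ 264.05.
264.1 vs midline 319 → top-heavy.

top-heavy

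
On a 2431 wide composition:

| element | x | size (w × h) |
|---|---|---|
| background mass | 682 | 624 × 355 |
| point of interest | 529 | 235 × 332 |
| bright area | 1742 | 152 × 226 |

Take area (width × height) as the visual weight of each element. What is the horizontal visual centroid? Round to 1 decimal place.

x ≈ 755.3

Taking area as weight: background mass 624·355 = 221520, point of interest 235·332 = 78020, bright area 152·226 = 34352. Sum 333892.
Σw·x = 221520·682 + 78020·529 + 34352·1742 = 252190404, so x̄ = 252190404/333892 ≈ 755.31.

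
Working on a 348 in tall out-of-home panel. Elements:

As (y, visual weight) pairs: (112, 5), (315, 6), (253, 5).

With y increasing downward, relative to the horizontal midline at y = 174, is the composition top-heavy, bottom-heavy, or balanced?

Weights sum to 5 + 6 + 5 = 16.
y-moment: 5·112 + 6·315 + 5·253 = 3715; centroid 3715/16 ≈ 232.19.
232.2 lies below (larger y than) the midline 174, so the layout is bottom-heavy.

bottom-heavy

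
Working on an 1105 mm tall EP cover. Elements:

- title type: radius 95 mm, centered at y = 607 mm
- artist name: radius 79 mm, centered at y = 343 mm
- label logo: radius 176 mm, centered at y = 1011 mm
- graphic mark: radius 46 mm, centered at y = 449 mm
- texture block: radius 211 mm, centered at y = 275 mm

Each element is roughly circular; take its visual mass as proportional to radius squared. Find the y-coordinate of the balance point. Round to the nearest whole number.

r² weights: title type 95² = 9025, artist name 79² = 6241, label logo 176² = 30976, graphic mark 46² = 2116, texture block 211² = 44521. Total = 92879.
y-moment: 9025·607 + 6241·343 + 30976·1011 + 2116·449 + 44521·275 = 52128933; centroid 52128933/92879 ≈ 561.26.

y ≈ 561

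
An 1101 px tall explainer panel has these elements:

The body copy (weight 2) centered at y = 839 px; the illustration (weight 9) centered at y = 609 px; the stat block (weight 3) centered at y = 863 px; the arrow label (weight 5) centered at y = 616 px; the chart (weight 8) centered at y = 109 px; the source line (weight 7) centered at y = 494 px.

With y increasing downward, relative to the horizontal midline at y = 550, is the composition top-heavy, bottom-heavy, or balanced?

Weights sum to 2 + 9 + 3 + 5 + 8 + 7 = 34.
y: (2·839 + 9·609 + 3·863 + 5·616 + 8·109 + 7·494) / 34 = 17158 / 34 ≈ 504.65
504.6 vs midline 550 → top-heavy.

top-heavy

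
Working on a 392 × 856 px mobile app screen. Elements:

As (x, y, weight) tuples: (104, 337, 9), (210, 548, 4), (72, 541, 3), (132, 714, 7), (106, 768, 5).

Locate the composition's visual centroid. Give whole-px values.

Weights sum to 9 + 4 + 3 + 7 + 5 = 28.
x: (9·104 + 4·210 + 3·72 + 7·132 + 5·106) / 28 = 3446 / 28 ≈ 123.07
y: (9·337 + 4·548 + 3·541 + 7·714 + 5·768) / 28 = 15686 / 28 ≈ 560.21

(123, 560)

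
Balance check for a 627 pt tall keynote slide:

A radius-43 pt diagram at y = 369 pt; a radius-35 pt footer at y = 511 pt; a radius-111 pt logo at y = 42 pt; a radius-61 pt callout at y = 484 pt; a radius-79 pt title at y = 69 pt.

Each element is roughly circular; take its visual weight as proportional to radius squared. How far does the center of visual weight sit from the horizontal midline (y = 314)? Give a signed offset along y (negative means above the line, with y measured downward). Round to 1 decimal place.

≈ -154.0 pt

r² weights: diagram 43² = 1849, footer 35² = 1225, logo 111² = 12321, callout 61² = 3721, title 79² = 6241. Total = 25357.
Σw·y = 1849·369 + 1225·511 + 12321·42 + 3721·484 + 6241·69 = 4057331, so ȳ = 4057331/25357 ≈ 160.01.
Against y = 314, that's 160.01 − 314 = -153.99.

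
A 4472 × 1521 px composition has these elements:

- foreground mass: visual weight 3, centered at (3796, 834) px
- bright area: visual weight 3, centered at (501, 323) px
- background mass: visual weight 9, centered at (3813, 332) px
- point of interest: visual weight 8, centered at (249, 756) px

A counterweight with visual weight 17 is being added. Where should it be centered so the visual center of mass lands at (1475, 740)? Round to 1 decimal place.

After adding the counterweight, total weight = 3 + 3 + 9 + 8 + 17 = 40.
Along x: (49200 + 17·x) / 40 = 1475 (existing moment 3·3796 + 3·501 + 9·3813 + 8·249 = 49200) ⇒ x = (59000 − 49200) / 17 ≈ 576.47.
Along y: (12507 + 17·y) / 40 = 740 (existing moment 3·834 + 3·323 + 9·332 + 8·756 = 12507) ⇒ y = (29600 − 12507) / 17 ≈ 1005.47.

(576.5, 1005.5)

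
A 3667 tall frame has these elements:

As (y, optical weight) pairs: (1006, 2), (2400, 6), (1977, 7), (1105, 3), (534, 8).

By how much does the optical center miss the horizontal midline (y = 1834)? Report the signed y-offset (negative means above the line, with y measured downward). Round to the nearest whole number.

Weights sum to 2 + 6 + 7 + 3 + 8 = 26.
y-moment: 2·1006 + 6·2400 + 7·1977 + 3·1105 + 8·534 = 37838; centroid 37838/26 ≈ 1455.31.
Offset from y = 1834: 1455.31 − 1834 ≈ -378.69.

≈ -379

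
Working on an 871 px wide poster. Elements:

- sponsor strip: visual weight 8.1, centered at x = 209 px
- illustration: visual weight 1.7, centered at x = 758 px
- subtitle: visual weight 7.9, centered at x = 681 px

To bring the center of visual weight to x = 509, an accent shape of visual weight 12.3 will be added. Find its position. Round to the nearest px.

x ≈ 562

After adding the accent shape, total weight = 8.1 + 1.7 + 7.9 + 12.3 = 30.0.
Along x: (8361.4 + 12.3·x) / 30.0 = 509 (existing moment 8.1·209 + 1.7·758 + 7.9·681 = 8361.4) ⇒ x = (15270.0 − 8361.4) / 12.3 ≈ 561.67.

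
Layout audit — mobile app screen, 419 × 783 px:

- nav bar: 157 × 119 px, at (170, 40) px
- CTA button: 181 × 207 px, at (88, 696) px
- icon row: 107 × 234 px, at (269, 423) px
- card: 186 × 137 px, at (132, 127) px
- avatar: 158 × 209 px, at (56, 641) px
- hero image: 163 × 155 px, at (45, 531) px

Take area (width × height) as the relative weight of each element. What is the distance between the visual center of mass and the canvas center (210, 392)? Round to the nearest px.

≈ 112 px

Taking area as weight: nav bar 157·119 = 18683, CTA button 181·207 = 37467, icon row 107·234 = 25038, card 186·137 = 25482, avatar 158·209 = 33022, hero image 163·155 = 25265. Sum 164957.
x: moment 19558209 / weight 164957 ≈ 118.57
Σw·y = 75234457; ȳ = 75234457/164957 ≈ 456.09.
Relative to (210, 392): Δ = (-91.43, 64.09); |Δ| = √(-91.43² + 64.09²) ≈ 111.66.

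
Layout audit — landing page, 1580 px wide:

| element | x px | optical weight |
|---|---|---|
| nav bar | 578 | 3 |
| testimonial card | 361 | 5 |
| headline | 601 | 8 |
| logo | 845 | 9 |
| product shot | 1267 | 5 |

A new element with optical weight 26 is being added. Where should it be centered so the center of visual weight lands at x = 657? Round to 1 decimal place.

x ≈ 557.9

With the new element, Σw becomes 3 + 5 + 8 + 9 + 5 + 26 = 56.
Along x: (22287 + 26·x) / 56 = 657 (existing moment 3·578 + 5·361 + 8·601 + 9·845 + 5·1267 = 22287) ⇒ x = (36792 − 22287) / 26 ≈ 557.88.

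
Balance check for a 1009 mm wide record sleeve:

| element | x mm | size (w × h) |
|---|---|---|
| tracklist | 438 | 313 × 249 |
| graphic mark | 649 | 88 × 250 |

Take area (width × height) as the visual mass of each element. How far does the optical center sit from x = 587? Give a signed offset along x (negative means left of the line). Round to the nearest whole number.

≈ -103 mm

Taking area as weight: tracklist 313·249 = 77937, graphic mark 88·250 = 22000. Sum 99937.
x-moment: 77937·438 + 22000·649 = 48414406; centroid 48414406/99937 ≈ 484.45.
Against x = 587, that's 484.45 − 587 = -102.55.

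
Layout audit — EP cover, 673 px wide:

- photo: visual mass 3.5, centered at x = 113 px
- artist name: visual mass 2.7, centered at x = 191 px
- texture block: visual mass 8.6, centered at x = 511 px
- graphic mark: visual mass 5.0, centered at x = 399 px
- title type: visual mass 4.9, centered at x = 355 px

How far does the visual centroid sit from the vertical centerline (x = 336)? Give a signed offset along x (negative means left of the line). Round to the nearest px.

Weights sum to 3.5 + 2.7 + 8.6 + 5.0 + 4.9 = 24.7.
Σw·x = 3.5·113 + 2.7·191 + 8.6·511 + 5.0·399 + 4.9·355 = 9040.3, so x̄ = 9040.3/24.7 ≈ 366.00.
Offset from x = 336: 366.00 − 336 ≈ 30.00.

≈ 30 px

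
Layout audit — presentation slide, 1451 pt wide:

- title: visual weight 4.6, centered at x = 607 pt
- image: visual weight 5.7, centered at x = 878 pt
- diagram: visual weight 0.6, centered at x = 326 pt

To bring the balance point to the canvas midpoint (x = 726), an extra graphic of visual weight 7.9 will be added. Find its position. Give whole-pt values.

x ≈ 716

With the extra graphic, Σw becomes 4.6 + 5.7 + 0.6 + 7.9 = 18.8.
Along x: (7992.4 + 7.9·x) / 18.8 = 726 (existing moment 4.6·607 + 5.7·878 + 0.6·326 = 7992.4) ⇒ x = (13648.8 − 7992.4) / 7.9 ≈ 716.00.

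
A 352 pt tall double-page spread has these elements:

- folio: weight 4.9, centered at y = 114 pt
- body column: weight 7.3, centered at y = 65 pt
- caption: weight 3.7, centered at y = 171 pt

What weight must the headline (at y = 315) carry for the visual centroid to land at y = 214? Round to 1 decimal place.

w ≈ 17.2

Known weights sum to 4.9 + 7.3 + 3.7 = 15.9; their moment is 4.9·114 + 7.3·65 + 3.7·171 = 1665.8.
Set Σw·y/Σw = 214: (1665.8 + 315w) = 214·(15.9 + w).
So w = (214·15.9 − 1665.8)/(315 − 214) = 1736.8/101 ≈ 17.20.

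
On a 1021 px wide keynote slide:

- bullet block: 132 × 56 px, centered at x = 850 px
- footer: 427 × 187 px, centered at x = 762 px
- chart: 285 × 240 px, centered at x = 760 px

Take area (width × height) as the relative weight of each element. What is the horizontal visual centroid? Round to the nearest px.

Areas: bullet block 132·56 = 7392, footer 427·187 = 79849, chart 285·240 = 68400. Total weight = 155641.
x-moment: 7392·850 + 79849·762 + 68400·760 = 119112138; centroid 119112138/155641 ≈ 765.30.

x ≈ 765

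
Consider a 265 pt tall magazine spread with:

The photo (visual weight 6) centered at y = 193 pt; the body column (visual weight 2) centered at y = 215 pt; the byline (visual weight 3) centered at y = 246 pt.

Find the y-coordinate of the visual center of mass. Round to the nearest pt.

Weights sum to 6 + 2 + 3 = 11.
y-moment: 6·193 + 2·215 + 3·246 = 2326; centroid 2326/11 ≈ 211.45.

y ≈ 211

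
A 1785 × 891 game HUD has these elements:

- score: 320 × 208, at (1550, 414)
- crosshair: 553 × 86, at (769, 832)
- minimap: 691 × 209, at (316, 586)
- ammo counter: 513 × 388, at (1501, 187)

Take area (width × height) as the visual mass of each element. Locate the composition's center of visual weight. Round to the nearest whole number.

(1058, 413)

Areas: score 320·208 = 66560, crosshair 553·86 = 47558, minimap 691·209 = 144419, ammo counter 513·388 = 199044. Total weight = 457581.
x: (66560·1550 + 47558·769 + 144419·316 + 199044·1501) / 457581 = 484141550 / 457581 ≈ 1058.05
y: (66560·414 + 47558·832 + 144419·586 + 199044·187) / 457581 = 188974858 / 457581 ≈ 412.99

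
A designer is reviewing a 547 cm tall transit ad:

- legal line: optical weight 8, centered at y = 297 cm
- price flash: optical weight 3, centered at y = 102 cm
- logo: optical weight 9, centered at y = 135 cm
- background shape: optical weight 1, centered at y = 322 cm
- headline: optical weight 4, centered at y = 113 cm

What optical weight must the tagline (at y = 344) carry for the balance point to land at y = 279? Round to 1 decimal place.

Existing Σw = 25 (8 + 3 + 9 + 1 + 4); existing moment 8·297 + 3·102 + 9·135 + 1·322 + 4·113 = 4671.
Balance at y = 279 requires (4671 + w·344) / (25 + w) = 279.
Rearranging, w·(344 − 279) = 279·25 − 4671 = 2304, so w ≈ 2304/65 = 35.45.

w ≈ 35.4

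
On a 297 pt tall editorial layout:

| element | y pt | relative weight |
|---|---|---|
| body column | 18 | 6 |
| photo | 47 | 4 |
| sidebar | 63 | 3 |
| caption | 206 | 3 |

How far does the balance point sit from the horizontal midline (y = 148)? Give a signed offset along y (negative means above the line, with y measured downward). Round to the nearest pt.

≈ -79 pt

Weights sum to 6 + 4 + 3 + 3 = 16.
y-moment: 6·18 + 4·47 + 3·63 + 3·206 = 1103; centroid 1103/16 ≈ 68.94.
Offset from y = 148: 68.94 − 148 ≈ -79.06.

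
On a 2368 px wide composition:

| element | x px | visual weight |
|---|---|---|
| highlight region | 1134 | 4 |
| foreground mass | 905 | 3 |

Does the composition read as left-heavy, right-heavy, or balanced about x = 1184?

Total weight = 4 + 3 = 7.
Σw·x = 4·1134 + 3·905 = 7251, so x̄ = 7251/7 ≈ 1035.86.
1035.9 vs midline 1184 → left-heavy.

left-heavy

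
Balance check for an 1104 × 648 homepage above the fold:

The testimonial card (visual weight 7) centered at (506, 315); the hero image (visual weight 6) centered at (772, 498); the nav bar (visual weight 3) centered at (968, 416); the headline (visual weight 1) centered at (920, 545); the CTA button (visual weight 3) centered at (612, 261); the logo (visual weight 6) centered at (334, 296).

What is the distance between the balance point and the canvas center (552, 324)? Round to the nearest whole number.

Σw = 7 + 6 + 3 + 1 + 3 + 6 = 26.
Σw·x = 15838; x̄ = 15838/26 ≈ 609.15.
Σw·y = 9545; ȳ = 9545/26 ≈ 367.12.
Offset from (552, 324): Δx ≈ 57.15, Δy ≈ 43.12; distance = √(Δx² + Δy²) ≈ 71.59.

≈ 72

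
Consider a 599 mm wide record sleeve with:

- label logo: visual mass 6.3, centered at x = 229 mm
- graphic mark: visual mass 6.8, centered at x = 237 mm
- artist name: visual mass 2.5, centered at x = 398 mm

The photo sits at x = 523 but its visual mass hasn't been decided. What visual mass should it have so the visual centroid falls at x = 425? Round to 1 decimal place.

w ≈ 26.3

Known weights sum to 6.3 + 6.8 + 2.5 = 15.6; their moment is 6.3·229 + 6.8·237 + 2.5·398 = 4049.3.
Balance at x = 425 requires (4049.3 + w·523) / (15.6 + w) = 425.
Rearranging, w·(523 − 425) = 425·15.6 − 4049.3 = 2580.7, so w ≈ 2580.7/98 = 26.33.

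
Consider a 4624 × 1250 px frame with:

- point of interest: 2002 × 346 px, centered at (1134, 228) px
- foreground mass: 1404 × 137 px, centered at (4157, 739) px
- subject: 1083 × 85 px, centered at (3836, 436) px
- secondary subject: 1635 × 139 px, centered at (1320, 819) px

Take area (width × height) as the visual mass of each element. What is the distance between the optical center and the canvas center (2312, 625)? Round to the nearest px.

Taking area as weight: point of interest 2002·346 = 692692, foreground mass 1404·137 = 192348, subject 1083·85 = 92055, secondary subject 1635·139 = 227265. Sum 1204360.
x: (692692·1134 + 192348·4157 + 92055·3836 + 227265·1320) / 1204360 = 2238216144 / 1204360 ≈ 1858.43
y: (692692·228 + 192348·739 + 92055·436 + 227265·819) / 1204360 = 526344963 / 1204360 ≈ 437.03
From (2312, 625): dx = -453.57, dy = -187.97, so the distance is √(dx²+dy²) ≈ 490.98.

≈ 491 px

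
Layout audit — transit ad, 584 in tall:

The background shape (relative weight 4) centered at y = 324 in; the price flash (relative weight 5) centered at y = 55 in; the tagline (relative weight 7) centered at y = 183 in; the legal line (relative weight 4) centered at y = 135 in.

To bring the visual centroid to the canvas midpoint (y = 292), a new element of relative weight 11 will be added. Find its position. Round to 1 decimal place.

y ≈ 514.5

New total weight: (4 + 5 + 7 + 4) + 11 = 31.
Along y: (3392 + 11·y) / 31 = 292 (existing moment 4·324 + 5·55 + 7·183 + 4·135 = 3392) ⇒ y = (9052 − 3392) / 11 ≈ 514.55.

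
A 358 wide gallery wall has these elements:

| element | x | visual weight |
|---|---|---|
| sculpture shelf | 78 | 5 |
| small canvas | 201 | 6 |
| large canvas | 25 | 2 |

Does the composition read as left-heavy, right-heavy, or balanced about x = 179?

Total weight = 5 + 6 + 2 = 13.
x: (5·78 + 6·201 + 2·25) / 13 = 1646 / 13 ≈ 126.62
126.6 vs midline 179 → left-heavy.

left-heavy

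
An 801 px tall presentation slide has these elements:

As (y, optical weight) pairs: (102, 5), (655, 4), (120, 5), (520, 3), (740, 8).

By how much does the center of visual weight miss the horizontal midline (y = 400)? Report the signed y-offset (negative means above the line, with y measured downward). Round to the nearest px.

≈ 48 px

Σw = 5 + 4 + 5 + 3 + 8 = 25.
y: (5·102 + 4·655 + 5·120 + 3·520 + 8·740) / 25 = 11210 / 25 ≈ 448.40
Against y = 400, that's 448.40 − 400 = 48.40.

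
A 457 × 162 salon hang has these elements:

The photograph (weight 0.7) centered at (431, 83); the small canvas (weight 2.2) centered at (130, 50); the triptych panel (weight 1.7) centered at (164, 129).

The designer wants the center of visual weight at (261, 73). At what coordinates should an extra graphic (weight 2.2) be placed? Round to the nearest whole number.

With the extra graphic, Σw becomes 0.7 + 2.2 + 1.7 + 2.2 = 6.8.
x: target moment 6.8×261 = 1774.8; current 0.7·431 + 2.2·130 + 1.7·164 = 866.5; the extra graphic supplies 908.3, so x = 908.3/2.2 ≈ 412.86.
y: target moment 6.8×73 = 496.4; current 0.7·83 + 2.2·50 + 1.7·129 = 387.4; the extra graphic supplies 109.0, so y = 109.0/2.2 ≈ 49.55.

(413, 50)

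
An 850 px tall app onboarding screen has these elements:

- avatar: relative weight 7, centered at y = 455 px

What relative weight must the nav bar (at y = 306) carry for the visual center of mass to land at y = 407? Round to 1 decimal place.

The single fixed element contributes weight 7, moment 7·455 = 3185.
For the centroid to hit 407: (3185 + w·306) / (7 + w) = 407.
Rearranging, w·(306 − 407) = 407·7 − 3185 = -336, so w ≈ -336/-101 = 3.33.

w ≈ 3.3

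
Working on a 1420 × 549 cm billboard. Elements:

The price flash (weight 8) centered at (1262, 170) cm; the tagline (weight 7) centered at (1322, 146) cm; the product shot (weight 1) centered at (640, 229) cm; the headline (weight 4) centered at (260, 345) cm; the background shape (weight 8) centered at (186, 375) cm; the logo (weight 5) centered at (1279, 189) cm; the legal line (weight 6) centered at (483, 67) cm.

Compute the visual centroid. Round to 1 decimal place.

Σw = 8 + 7 + 1 + 4 + 8 + 5 + 6 = 39.
x-moment: 8·1262 + 7·1322 + 1·640 + 4·260 + 8·186 + 5·1279 + 6·483 = 31811; centroid 31811/39 ≈ 815.67.
y-moment: 8·170 + 7·146 + 1·229 + 4·345 + 8·375 + 5·189 + 6·67 = 8338; centroid 8338/39 ≈ 213.79.

(815.7, 213.8)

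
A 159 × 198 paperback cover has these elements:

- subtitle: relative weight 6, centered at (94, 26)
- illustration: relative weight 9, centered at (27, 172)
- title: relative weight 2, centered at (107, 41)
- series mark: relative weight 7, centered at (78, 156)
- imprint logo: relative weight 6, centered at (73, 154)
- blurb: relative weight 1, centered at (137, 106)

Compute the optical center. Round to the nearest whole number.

(69, 126)

Weights sum to 6 + 9 + 2 + 7 + 6 + 1 = 31.
Σw·x = 2142; x̄ = 2142/31 ≈ 69.10.
y: moment 3908 / weight 31 ≈ 126.06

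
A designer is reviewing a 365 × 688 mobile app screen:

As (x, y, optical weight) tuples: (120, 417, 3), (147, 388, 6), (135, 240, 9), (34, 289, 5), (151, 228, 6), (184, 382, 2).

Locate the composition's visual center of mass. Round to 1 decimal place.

(125.8, 300.5)

Σw = 3 + 6 + 9 + 5 + 6 + 2 = 31.
Σw·x = 3·120 + 6·147 + 9·135 + 5·34 + 6·151 + 2·184 = 3901, so x̄ = 3901/31 ≈ 125.84.
Σw·y = 3·417 + 6·388 + 9·240 + 5·289 + 6·228 + 2·382 = 9316, so ȳ = 9316/31 ≈ 300.52.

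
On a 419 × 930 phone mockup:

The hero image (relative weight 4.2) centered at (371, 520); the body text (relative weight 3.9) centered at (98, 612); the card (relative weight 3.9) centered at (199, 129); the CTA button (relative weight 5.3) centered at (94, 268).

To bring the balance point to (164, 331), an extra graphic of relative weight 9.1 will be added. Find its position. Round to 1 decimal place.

New total weight: (4.2 + 3.9 + 3.9 + 5.3) + 9.1 = 26.4.
x: need Σw·x = 26.4·164 = 4329.6. Existing = 4.2·371 + 3.9·98 + 3.9·199 + 5.3·94 = 3214.7. Remainder 1114.9 / 9.1 ≈ 122.52.
y: need Σw·y = 26.4·331 = 8738.4. Existing = 4.2·520 + 3.9·612 + 3.9·129 + 5.3·268 = 6494.3. Remainder 2244.1 / 9.1 ≈ 246.60.

(122.5, 246.6)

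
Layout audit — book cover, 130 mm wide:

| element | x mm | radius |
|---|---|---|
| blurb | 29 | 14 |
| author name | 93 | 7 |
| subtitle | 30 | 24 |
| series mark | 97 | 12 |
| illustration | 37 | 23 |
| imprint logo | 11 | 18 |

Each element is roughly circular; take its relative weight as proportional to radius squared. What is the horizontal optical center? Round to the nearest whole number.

r² weights: blurb 14² = 196, author name 7² = 49, subtitle 24² = 576, series mark 12² = 144, illustration 23² = 529, imprint logo 18² = 324. Total = 1818.
x: moment 64626 / weight 1818 ≈ 35.55

x ≈ 36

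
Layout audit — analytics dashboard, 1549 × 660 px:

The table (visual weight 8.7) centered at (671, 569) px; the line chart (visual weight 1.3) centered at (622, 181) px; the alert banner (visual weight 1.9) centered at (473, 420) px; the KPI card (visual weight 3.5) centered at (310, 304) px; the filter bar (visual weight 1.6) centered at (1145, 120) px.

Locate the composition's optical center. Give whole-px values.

(615, 426)

Weights sum to 8.7 + 1.3 + 1.9 + 3.5 + 1.6 = 17.0.
x: (8.7·671 + 1.3·622 + 1.9·473 + 3.5·310 + 1.6·1145) / 17.0 = 10462.0 / 17.0 ≈ 615.41
y: (8.7·569 + 1.3·181 + 1.9·420 + 3.5·304 + 1.6·120) / 17.0 = 7239.6 / 17.0 ≈ 425.86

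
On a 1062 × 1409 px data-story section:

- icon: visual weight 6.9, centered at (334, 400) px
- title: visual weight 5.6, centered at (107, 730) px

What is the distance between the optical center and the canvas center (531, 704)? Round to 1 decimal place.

Total weight = 6.9 + 5.6 = 12.5.
Σw·x = 6.9·334 + 5.6·107 = 2903.8, so x̄ = 2903.8/12.5 ≈ 232.30.
Σw·y = 6.9·400 + 5.6·730 = 6848.0, so ȳ = 6848.0/12.5 ≈ 547.84.
From (531, 704): dx = -298.70, dy = -156.16, so the distance is √(dx²+dy²) ≈ 337.05.

≈ 337.1 px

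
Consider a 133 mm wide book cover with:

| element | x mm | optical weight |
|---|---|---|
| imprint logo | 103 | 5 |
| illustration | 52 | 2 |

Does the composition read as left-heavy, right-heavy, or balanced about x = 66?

Σw = 5 + 2 = 7.
Σw·x = 5·103 + 2·52 = 619, so x̄ = 619/7 ≈ 88.43.
88.4 vs midline 66 → right-heavy.

right-heavy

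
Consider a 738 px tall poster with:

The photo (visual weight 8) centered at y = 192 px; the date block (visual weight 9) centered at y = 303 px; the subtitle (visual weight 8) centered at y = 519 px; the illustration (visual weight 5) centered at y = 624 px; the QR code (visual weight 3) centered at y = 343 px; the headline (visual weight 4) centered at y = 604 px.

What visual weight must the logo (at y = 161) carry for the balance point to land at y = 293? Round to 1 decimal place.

w ≈ 31.4

Existing Σw = 37 (8 + 9 + 8 + 5 + 3 + 4); existing moment 8·192 + 9·303 + 8·519 + 5·624 + 3·343 + 4·604 = 14980.
Balance at y = 293 requires (14980 + w·161) / (37 + w) = 293.
Solving: w = (293·37 − 14980) / (161 − 293) = -4139 / -132 ≈ 31.36.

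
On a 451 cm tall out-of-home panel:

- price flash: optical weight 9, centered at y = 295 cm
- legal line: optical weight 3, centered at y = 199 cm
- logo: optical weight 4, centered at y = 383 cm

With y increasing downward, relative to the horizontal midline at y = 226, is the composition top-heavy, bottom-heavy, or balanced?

bottom-heavy

Weights sum to 9 + 3 + 4 = 16.
y: (9·295 + 3·199 + 4·383) / 16 = 4784 / 16 ≈ 299.00
299.0 vs midline 226 → bottom-heavy.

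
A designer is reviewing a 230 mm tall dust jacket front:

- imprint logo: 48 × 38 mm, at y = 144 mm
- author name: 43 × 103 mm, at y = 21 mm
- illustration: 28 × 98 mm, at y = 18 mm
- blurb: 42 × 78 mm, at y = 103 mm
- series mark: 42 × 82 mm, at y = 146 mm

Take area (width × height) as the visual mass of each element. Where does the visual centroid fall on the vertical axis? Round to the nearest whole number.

Taking area as weight: imprint logo 48·38 = 1824, author name 43·103 = 4429, illustration 28·98 = 2744, blurb 42·78 = 3276, series mark 42·82 = 3444. Sum 15717.
y-moment: 1824·144 + 4429·21 + 2744·18 + 3276·103 + 3444·146 = 1245309; centroid 1245309/15717 ≈ 79.23.

y ≈ 79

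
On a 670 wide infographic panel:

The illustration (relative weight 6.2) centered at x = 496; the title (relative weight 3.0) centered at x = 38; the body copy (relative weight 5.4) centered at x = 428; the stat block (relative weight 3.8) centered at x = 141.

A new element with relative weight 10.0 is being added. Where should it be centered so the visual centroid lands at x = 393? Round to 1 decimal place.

x ≈ 512.5

After adding the new element, total weight = 6.2 + 3.0 + 5.4 + 3.8 + 10.0 = 28.4.
x: need Σw·x = 28.4·393 = 11161.2. Existing = 6.2·496 + 3.0·38 + 5.4·428 + 3.8·141 = 6036.2. Remainder 5125.0 / 10.0 ≈ 512.50.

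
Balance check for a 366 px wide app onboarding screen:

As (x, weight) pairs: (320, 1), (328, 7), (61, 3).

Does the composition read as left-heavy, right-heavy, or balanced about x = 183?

right-heavy

Weights sum to 1 + 7 + 3 = 11.
x: (1·320 + 7·328 + 3·61) / 11 = 2799 / 11 ≈ 254.45
254.5 vs midline 183 → right-heavy.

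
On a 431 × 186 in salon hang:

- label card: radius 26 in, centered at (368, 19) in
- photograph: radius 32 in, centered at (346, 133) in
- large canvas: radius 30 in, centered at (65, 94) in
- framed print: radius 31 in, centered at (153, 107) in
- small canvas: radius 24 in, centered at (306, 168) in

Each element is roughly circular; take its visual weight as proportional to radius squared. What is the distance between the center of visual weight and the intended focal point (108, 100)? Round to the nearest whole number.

≈ 130 in

Weights ∝ r²: label card 26² = 676, photograph 32² = 1024, large canvas 30² = 900, framed print 31² = 961, small canvas 24² = 576; Σw = 4137.
x-moment: 676·368 + 1024·346 + 900·65 + 961·153 + 576·306 = 984861; centroid 984861/4137 ≈ 238.06.
y-moment: 676·19 + 1024·133 + 900·94 + 961·107 + 576·168 = 433231; centroid 433231/4137 ≈ 104.72.
From (108, 100): dx = 130.06, dy = 4.72, so the distance is √(dx²+dy²) ≈ 130.15.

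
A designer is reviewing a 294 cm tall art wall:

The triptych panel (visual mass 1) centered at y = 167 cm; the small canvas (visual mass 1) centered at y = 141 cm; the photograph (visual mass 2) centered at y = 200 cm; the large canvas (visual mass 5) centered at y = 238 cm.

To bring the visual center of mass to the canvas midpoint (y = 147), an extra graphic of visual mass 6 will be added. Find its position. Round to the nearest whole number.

y ≈ 51

New total weight: (1 + 1 + 2 + 5) + 6 = 15.
y: target moment 15×147 = 2205; current 1·167 + 1·141 + 2·200 + 5·238 = 1898; the extra graphic supplies 307, so y = 307/6 ≈ 51.17.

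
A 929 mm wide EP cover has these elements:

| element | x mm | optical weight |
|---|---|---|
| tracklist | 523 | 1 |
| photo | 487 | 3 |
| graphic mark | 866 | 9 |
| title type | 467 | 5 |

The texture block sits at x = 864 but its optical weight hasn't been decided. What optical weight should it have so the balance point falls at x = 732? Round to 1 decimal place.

w ≈ 8.1

Existing Σw = 18 (1 + 3 + 9 + 5); existing moment 1·523 + 3·487 + 9·866 + 5·467 = 12113.
For the centroid to hit 732: (12113 + w·864) / (18 + w) = 732.
Rearranging, w·(864 − 732) = 732·18 − 12113 = 1063, so w ≈ 1063/132 = 8.05.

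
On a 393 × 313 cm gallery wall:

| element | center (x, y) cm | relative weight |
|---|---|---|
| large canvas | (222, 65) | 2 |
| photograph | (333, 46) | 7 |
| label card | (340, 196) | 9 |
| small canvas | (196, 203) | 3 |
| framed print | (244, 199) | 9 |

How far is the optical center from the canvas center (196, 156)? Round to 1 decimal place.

Total weight = 2 + 7 + 9 + 3 + 9 = 30.
x-moment: 2·222 + 7·333 + 9·340 + 3·196 + 9·244 = 8619; centroid 8619/30 ≈ 287.30.
y-moment: 2·65 + 7·46 + 9·196 + 3·203 + 9·199 = 4616; centroid 4616/30 ≈ 153.87.
From (196, 156): dx = 91.30, dy = -2.13, so the distance is √(dx²+dy²) ≈ 91.32.

≈ 91.3 cm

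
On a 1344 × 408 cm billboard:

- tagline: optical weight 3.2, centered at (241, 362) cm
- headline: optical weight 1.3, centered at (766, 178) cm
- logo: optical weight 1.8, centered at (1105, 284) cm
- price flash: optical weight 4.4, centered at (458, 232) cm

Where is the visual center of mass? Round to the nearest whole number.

Total weight = 3.2 + 1.3 + 1.8 + 4.4 = 10.7.
x: (3.2·241 + 1.3·766 + 1.8·1105 + 4.4·458) / 10.7 = 5771.2 / 10.7 ≈ 539.36
y: (3.2·362 + 1.3·178 + 1.8·284 + 4.4·232) / 10.7 = 2921.8 / 10.7 ≈ 273.07

(539, 273)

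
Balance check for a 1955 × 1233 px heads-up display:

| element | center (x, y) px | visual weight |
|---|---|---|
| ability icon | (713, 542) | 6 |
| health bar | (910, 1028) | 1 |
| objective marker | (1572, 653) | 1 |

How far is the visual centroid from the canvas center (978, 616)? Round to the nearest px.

Total weight = 6 + 1 + 1 = 8.
x: (6·713 + 1·910 + 1·1572) / 8 = 6760 / 8 ≈ 845.00
y: (6·542 + 1·1028 + 1·653) / 8 = 4933 / 8 ≈ 616.62
Relative to (978, 616): Δ = (-133.00, 0.62); |Δ| = √(-133.00² + 0.62²) ≈ 133.00.

≈ 133 px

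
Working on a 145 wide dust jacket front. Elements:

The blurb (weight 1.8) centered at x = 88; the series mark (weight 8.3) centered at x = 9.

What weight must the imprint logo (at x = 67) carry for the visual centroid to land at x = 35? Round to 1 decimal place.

Existing Σw = 10.1 (1.8 + 8.3); existing moment 1.8·88 + 8.3·9 = 233.1.
Balance at x = 35 requires (233.1 + w·67) / (10.1 + w) = 35.
So w = (35·10.1 − 233.1)/(67 − 35) = 120.4/32 ≈ 3.76.

w ≈ 3.8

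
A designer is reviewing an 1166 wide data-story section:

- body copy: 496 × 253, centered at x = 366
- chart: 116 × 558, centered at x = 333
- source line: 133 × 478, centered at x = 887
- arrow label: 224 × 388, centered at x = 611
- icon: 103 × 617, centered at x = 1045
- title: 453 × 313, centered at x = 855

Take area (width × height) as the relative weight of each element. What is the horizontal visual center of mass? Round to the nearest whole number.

Areas → weights: body copy 496·253 = 125488, chart 116·558 = 64728, source line 133·478 = 63574, arrow label 224·388 = 86912, icon 103·617 = 63551, title 453·313 = 141789; Σw = 546042.
x: moment 364616792 / weight 546042 ≈ 667.74

x ≈ 668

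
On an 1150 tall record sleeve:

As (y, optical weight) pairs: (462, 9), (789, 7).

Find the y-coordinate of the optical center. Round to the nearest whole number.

y ≈ 605

Σw = 9 + 7 = 16.
y-moment: 9·462 + 7·789 = 9681; centroid 9681/16 ≈ 605.06.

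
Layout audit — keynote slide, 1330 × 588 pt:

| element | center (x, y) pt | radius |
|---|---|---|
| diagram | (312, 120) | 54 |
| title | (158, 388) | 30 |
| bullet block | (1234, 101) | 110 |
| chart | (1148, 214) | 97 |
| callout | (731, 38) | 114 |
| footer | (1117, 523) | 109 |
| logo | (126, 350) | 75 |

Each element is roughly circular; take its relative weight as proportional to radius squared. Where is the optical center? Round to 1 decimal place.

Weights ∝ r²: diagram 54² = 2916, title 30² = 900, bullet block 110² = 12100, chart 97² = 9409, callout 114² = 12996, footer 109² = 11881, logo 75² = 5625; Σw = 55827.
Σw·x = 2916·312 + 900·158 + 12100·1234 + 9409·1148 + 12996·731 + 11881·1117 + 5625·126 = 50264827, so x̄ = 50264827/55827 ≈ 900.37.
Σw·y = 2916·120 + 900·388 + 12100·101 + 9409·214 + 12996·38 + 11881·523 + 5625·350 = 12611107, so ȳ = 12611107/55827 ≈ 225.90.

(900.4, 225.9)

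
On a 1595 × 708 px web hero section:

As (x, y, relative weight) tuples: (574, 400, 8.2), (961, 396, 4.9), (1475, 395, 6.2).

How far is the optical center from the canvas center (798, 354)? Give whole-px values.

≈ 169 px

Weights sum to 8.2 + 4.9 + 6.2 = 19.3.
x: (8.2·574 + 4.9·961 + 6.2·1475) / 19.3 = 18560.7 / 19.3 ≈ 961.69
y: (8.2·400 + 4.9·396 + 6.2·395) / 19.3 = 7669.4 / 19.3 ≈ 397.38
Relative to (798, 354): Δ = (163.69, 43.38); |Δ| = √(163.69² + 43.38²) ≈ 169.34.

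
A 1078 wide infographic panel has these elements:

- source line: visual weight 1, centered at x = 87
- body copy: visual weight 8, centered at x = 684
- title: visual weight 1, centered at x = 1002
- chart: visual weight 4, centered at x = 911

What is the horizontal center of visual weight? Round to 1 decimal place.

x ≈ 728.9

Total weight = 1 + 8 + 1 + 4 = 14.
Σw·x = 1·87 + 8·684 + 1·1002 + 4·911 = 10205, so x̄ = 10205/14 ≈ 728.93.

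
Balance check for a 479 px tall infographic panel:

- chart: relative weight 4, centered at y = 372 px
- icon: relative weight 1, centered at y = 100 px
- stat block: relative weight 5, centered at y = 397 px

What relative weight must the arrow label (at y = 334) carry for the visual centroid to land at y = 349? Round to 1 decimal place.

w ≈ 5.5

Known weights sum to 4 + 1 + 5 = 10; their moment is 4·372 + 1·100 + 5·397 = 3573.
Balance at y = 349 requires (3573 + w·334) / (10 + w) = 349.
Rearranging, w·(334 − 349) = 349·10 − 3573 = -83, so w ≈ -83/-15 = 5.53.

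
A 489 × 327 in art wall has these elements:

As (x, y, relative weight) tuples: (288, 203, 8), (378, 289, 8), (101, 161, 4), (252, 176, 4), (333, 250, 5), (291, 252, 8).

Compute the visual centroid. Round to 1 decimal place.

Σw = 8 + 8 + 4 + 4 + 5 + 8 = 37.
Σw·x = 10733; x̄ = 10733/37 ≈ 290.08.
y: moment 8550 / weight 37 ≈ 231.08

(290.1, 231.1)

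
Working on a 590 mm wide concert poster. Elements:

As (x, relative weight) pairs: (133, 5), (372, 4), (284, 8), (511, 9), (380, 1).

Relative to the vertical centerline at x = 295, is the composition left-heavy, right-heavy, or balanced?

Weights sum to 5 + 4 + 8 + 9 + 1 = 27.
Σw·x = 5·133 + 4·372 + 8·284 + 9·511 + 1·380 = 9404, so x̄ = 9404/27 ≈ 348.30.
Since 348.3 is right of 295, the composition reads right-heavy.

right-heavy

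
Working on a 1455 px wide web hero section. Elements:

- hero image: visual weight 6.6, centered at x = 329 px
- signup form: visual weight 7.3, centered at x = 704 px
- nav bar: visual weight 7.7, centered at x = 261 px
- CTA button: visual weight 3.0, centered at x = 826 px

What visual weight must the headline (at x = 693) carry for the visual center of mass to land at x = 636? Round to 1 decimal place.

Known weights sum to 6.6 + 7.3 + 7.7 + 3.0 = 24.6; their moment is 6.6·329 + 7.3·704 + 7.7·261 + 3.0·826 = 11798.3.
For the centroid to hit 636: (11798.3 + w·693) / (24.6 + w) = 636.
So w = (636·24.6 − 11798.3)/(693 − 636) = 3847.3/57 ≈ 67.50.

w ≈ 67.5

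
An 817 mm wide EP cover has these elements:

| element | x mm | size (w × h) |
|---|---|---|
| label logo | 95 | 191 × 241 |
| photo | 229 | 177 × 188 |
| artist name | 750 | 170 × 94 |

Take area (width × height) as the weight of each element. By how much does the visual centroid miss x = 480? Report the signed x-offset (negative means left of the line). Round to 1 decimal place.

Taking area as weight: label logo 191·241 = 46031, photo 177·188 = 33276, artist name 170·94 = 15980. Sum 95287.
x: (46031·95 + 33276·229 + 15980·750) / 95287 = 23978149 / 95287 ≈ 251.64
Against x = 480, that's 251.64 − 480 = -228.36.

≈ -228.4 mm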